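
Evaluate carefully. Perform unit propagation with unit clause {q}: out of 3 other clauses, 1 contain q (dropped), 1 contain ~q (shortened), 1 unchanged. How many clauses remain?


Satisfied (removed): 1
Shortened (remain): 1
Unchanged (remain): 1
Remaining = 1 + 1 = 2

2


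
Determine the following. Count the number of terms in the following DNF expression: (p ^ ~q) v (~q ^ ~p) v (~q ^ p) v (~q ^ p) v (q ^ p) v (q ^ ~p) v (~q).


A DNF formula is a disjunction of terms (conjunctions).
Terms are separated by v.
Counting the disjuncts: 7 terms.

7


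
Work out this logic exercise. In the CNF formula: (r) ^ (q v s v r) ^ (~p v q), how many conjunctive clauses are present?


A CNF formula is a conjunction of clauses.
Clauses are separated by ^.
Counting the conjuncts: 3 clauses.

3


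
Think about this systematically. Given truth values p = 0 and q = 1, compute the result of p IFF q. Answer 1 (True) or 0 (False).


p = 0, q = 1
Operation: p IFF q
Evaluate: 0 IFF 1 = 0

0


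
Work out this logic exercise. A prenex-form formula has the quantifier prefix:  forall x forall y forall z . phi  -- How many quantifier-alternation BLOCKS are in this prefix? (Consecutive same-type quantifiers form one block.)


Quantifier-type sequence: A A A  (A=forall, E=exists)
Group into maximal same-type runs:
  Ax3
Number of blocks = 1

1


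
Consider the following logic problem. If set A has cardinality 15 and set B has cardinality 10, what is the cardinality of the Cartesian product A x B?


The Cartesian product A x B contains all ordered pairs (a, b).
|A x B| = |A| * |B| = 15 * 10 = 150

150


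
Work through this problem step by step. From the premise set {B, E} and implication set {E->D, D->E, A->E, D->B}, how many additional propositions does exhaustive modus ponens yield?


Initial facts: {B, E}
Apply modus ponens to closure:
  E and E->D  =>  D
Final known: {B, D, E}
New propositions: {D}
Count = 1

1


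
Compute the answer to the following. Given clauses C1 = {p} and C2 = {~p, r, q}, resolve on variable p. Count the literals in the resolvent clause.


Remove p from C1 and ~p from C2.
C1 remainder: {}
C2 remainder: {r, q}
Union (resolvent): {q, r}
Resolvent has 2 literal(s).

2


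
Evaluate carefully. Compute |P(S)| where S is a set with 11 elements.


The power set of a set with n elements has 2^n elements.
|P(S)| = 2^11 = 2048

2048


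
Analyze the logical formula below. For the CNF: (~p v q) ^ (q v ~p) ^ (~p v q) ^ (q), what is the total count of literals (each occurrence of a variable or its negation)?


Counting literals in each clause:
Clause 1: 2 literal(s)
Clause 2: 2 literal(s)
Clause 3: 2 literal(s)
Clause 4: 1 literal(s)
Total = 7

7


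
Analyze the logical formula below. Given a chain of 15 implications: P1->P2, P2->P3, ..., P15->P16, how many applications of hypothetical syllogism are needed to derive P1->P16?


With 15 implications in a chain connecting 16 propositions:
P1->P2, P2->P3, ..., P15->P16
Steps needed = (number of implications) - 1 = 15 - 1 = 14

14


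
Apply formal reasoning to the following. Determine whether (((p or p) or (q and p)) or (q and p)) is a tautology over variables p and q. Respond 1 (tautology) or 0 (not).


Check all 4 assignments:
p=0, q=0: 0
p=0, q=1: 0
p=1, q=0: 1
p=1, q=1: 1
Satisfying count = 2/4.
Tautology iff count = 4: no.

0


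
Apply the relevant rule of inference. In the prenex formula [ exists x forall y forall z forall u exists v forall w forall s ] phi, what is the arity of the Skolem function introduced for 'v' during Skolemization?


Quantifier prefix: exists x forall y forall z forall u exists v forall w forall s
'v' is existentially quantified at position 5.
Universal variables preceding it: y, z, u
Skolem function arity = 3

3


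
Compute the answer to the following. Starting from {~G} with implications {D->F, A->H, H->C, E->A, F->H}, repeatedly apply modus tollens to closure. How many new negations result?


Initial negated facts: {~G}
Apply modus tollens to closure:
  (no implication fires)
Final negated: {~G}
New negations: {(none)}
Count = 0

0


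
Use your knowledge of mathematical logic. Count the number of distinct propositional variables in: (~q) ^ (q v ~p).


Identify each variable that appears in the formula.
Variables found: p, q
Count = 2

2


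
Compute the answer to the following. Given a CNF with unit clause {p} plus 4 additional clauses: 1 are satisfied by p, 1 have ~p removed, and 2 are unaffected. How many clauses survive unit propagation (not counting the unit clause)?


Satisfied (removed): 1
Shortened (remain): 1
Unchanged (remain): 2
Remaining = 1 + 2 = 3

3


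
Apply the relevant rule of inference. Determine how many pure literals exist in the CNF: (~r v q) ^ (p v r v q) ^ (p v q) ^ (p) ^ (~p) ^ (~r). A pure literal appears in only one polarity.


Check each variable for pure literal status:
p: mixed (not pure)
q: pure positive
r: mixed (not pure)
Pure literal count = 1

1


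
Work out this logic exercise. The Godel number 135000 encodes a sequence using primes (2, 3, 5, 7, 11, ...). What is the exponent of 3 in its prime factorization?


Factorize 135000 by dividing by 3 repeatedly.
Division steps: 3 divides 135000 exactly 3 time(s).
Exponent of 3 = 3

3


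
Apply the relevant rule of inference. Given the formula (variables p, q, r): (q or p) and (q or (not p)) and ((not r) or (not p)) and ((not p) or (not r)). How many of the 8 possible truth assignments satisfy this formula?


Evaluate all 8 assignments for p, q, r:
p=0, q=0, r=0: 0
p=0, q=0, r=1: 0
p=0, q=1, r=0: 1
p=0, q=1, r=1: 1
p=1, q=0, r=0: 0
p=1, q=0, r=1: 0
p=1, q=1, r=0: 1
p=1, q=1, r=1: 0
Satisfying count = 3

3


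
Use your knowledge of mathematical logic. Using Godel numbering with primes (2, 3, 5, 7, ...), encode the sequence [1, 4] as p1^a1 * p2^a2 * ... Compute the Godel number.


Encode each element as an exponent of the corresponding prime:
  2^1 = 2
  3^4 = 81
Product = 2 * 81 = 162

162


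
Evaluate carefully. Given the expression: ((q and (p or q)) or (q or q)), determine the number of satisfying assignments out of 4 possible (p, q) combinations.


Check all 4 assignments:
p=0, q=0: 0
p=0, q=1: 1
p=1, q=0: 0
p=1, q=1: 1
Count of True = 2

2


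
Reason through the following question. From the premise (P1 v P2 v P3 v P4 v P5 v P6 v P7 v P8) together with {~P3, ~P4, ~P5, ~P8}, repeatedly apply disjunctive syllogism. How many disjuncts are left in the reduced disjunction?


Original disjuncts (8): P1, P2, P3, P4, P5, P6, P7, P8
Negated (eliminate): ~P3, ~P4, ~P5, ~P8
Remaining disjuncts: P1, P2, P6, P7
Count = 8 - 4 = 4

4


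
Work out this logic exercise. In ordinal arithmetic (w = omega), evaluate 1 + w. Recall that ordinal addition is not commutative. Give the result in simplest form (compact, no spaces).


Compute 1 + w.
Ordinal + is associative but NOT commutative; for finite n>0, n + w = w but w + n stays w+n.
Any finite left addend is absorbed by w on the right: 1 + w = w.
Result = w

w


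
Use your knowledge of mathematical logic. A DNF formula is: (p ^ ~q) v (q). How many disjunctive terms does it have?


A DNF formula is a disjunction of terms (conjunctions).
Terms are separated by v.
Counting the disjuncts: 2 terms.

2


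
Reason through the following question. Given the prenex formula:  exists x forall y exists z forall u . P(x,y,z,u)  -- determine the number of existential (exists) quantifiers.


Quantifier prefix: exists x forall y exists z forall u
Mark each quantifier type:
  E U E U
Universal count = 2, Existential count = 2
Asked for existential (exists) quantifiers: 2

2


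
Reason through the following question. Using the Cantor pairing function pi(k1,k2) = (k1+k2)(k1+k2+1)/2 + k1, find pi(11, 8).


k1 + k2 = 19
(k1+k2)(k1+k2+1)/2 = 19 * 20 / 2 = 190
pi = 190 + 11 = 201

201


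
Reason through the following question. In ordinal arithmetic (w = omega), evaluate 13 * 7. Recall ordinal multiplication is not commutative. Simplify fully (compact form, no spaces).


Compute 13 * 7.
Ordinal * is associative and left-distributive over +, but NOT commutative; for finite n>1, n*w = w but w*n stays w*n.
Both finite; ordinal * agrees with natural *: 13 * 7 = 91.
Result = 91

91


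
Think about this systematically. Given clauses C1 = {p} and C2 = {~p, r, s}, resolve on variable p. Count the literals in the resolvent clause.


Remove p from C1 and ~p from C2.
C1 remainder: {}
C2 remainder: {r, s}
Union (resolvent): {r, s}
Resolvent has 2 literal(s).

2


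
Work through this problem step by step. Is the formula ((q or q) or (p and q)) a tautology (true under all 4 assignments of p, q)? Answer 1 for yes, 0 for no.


Check all 4 assignments:
p=0, q=0: 0
p=0, q=1: 1
p=1, q=0: 0
p=1, q=1: 1
Satisfying count = 2/4.
Tautology iff count = 4: no.

0


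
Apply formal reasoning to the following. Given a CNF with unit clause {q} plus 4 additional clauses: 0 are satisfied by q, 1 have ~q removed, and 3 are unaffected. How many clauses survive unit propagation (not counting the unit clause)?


Satisfied (removed): 0
Shortened (remain): 1
Unchanged (remain): 3
Remaining = 1 + 3 = 4

4


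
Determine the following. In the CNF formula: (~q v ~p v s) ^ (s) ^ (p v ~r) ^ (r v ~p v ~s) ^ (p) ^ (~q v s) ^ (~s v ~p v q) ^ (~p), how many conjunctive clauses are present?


A CNF formula is a conjunction of clauses.
Clauses are separated by ^.
Counting the conjuncts: 8 clauses.

8


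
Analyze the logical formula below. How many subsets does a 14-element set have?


The power set of a set with n elements has 2^n elements.
|P(S)| = 2^14 = 16384

16384


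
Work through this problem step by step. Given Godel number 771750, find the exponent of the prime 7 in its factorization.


Factorize 771750 by dividing by 7 repeatedly.
Division steps: 7 divides 771750 exactly 3 time(s).
Exponent of 7 = 3

3


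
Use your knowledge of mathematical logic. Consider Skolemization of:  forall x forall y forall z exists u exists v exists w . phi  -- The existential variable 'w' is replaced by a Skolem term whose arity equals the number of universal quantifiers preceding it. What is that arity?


Quantifier prefix: forall x forall y forall z exists u exists v exists w
'w' is existentially quantified at position 6.
Universal variables preceding it: x, y, z
Skolem function arity = 3

3


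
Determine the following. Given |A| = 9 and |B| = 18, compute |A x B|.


The Cartesian product A x B contains all ordered pairs (a, b).
|A x B| = |A| * |B| = 9 * 18 = 162

162


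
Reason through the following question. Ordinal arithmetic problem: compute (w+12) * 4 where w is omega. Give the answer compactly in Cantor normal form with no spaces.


Compute (w+12) * 4.
Ordinal * is associative and left-distributive over +, but NOT commutative; for finite n>1, n*w = w but w*n stays w*n.
(w+12) * 4 = (w+12) repeated 4 times. Each intermediate +12 is absorbed by the following w; only the last survives: w*4+12.
Result = w*4+12

w*4+12


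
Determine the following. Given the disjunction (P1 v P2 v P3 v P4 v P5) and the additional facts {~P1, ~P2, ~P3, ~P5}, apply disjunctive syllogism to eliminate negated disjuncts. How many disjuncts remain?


Original disjuncts (5): P1, P2, P3, P4, P5
Negated (eliminate): ~P1, ~P2, ~P3, ~P5
Remaining disjuncts: P4
Count = 5 - 4 = 1

1


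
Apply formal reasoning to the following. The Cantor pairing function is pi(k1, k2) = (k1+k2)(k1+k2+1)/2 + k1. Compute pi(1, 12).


k1 + k2 = 13
(k1+k2)(k1+k2+1)/2 = 13 * 14 / 2 = 91
pi = 91 + 1 = 92

92


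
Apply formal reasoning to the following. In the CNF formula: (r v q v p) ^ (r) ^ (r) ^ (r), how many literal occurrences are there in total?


Counting literals in each clause:
Clause 1: 3 literal(s)
Clause 2: 1 literal(s)
Clause 3: 1 literal(s)
Clause 4: 1 literal(s)
Total = 6

6


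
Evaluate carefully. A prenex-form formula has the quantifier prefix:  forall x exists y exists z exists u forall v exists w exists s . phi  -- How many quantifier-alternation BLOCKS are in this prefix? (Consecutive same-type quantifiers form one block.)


Quantifier-type sequence: A E E E A E E  (A=forall, E=exists)
Group into maximal same-type runs:
  Ax1 | Ex3 | Ax1 | Ex2
Number of blocks = 4

4


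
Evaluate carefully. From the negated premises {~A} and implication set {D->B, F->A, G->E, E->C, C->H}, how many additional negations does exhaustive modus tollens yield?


Initial negated facts: {~A}
Apply modus tollens to closure:
  ~A and F->A  =>  ~F
Final negated: {~A, ~F}
New negations: {~F}
Count = 1

1


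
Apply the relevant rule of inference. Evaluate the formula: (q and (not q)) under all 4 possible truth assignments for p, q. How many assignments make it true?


Check all 4 assignments:
p=0, q=0: 0
p=0, q=1: 0
p=1, q=0: 0
p=1, q=1: 0
Count of True = 0

0


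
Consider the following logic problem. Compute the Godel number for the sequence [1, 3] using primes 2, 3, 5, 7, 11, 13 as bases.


Encode each element as an exponent of the corresponding prime:
  2^1 = 2
  3^3 = 27
Product = 2 * 27 = 54

54


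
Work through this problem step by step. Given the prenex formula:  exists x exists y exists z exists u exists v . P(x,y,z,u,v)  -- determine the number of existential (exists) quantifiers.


Quantifier prefix: exists x exists y exists z exists u exists v
Mark each quantifier type:
  E E E E E
Universal count = 0, Existential count = 5
Asked for existential (exists) quantifiers: 5

5


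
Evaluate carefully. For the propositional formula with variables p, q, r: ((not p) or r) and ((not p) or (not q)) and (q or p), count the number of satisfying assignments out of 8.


Evaluate all 8 assignments for p, q, r:
p=0, q=0, r=0: 0
p=0, q=0, r=1: 0
p=0, q=1, r=0: 1
p=0, q=1, r=1: 1
p=1, q=0, r=0: 0
p=1, q=0, r=1: 1
p=1, q=1, r=0: 0
p=1, q=1, r=1: 0
Satisfying count = 3

3


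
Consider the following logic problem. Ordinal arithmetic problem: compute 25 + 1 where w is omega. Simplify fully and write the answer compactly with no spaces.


Compute 25 + 1.
Ordinal + is associative but NOT commutative; for finite n>0, n + w = w but w + n stays w+n.
Both operands finite; ordinal + agrees with natural +: 25 + 1 = 26.
Result = 26

26


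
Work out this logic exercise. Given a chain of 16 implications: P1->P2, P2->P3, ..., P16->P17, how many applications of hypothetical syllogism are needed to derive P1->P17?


With 16 implications in a chain connecting 17 propositions:
P1->P2, P2->P3, ..., P16->P17
Steps needed = (number of implications) - 1 = 16 - 1 = 15

15


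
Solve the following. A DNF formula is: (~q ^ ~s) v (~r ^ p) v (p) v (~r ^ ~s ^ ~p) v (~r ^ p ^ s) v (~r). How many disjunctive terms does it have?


A DNF formula is a disjunction of terms (conjunctions).
Terms are separated by v.
Counting the disjuncts: 6 terms.

6


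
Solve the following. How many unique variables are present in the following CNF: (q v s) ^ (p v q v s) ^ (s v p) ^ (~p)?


Identify each variable that appears in the formula.
Variables found: p, q, s
Count = 3

3


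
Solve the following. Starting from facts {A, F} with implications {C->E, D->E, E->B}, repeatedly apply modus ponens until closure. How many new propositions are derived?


Initial facts: {A, F}
Apply modus ponens to closure:
  (no implication fires)
Final known: {A, F}
New propositions: {(none)}
Count = 0

0


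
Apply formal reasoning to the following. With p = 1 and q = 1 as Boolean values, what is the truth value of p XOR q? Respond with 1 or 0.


p = 1, q = 1
Operation: p XOR q
Evaluate: 1 XOR 1 = 0

0


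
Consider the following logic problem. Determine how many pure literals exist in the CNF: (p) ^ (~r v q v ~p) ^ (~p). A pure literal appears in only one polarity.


Check each variable for pure literal status:
p: mixed (not pure)
q: pure positive
r: pure negative
Pure literal count = 2

2


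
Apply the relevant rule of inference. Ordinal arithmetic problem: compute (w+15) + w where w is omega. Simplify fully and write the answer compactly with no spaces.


Compute (w+15) + w.
Ordinal + is associative but NOT commutative; for finite n>0, n + w = w but w + n stays w+n.
(w+15) + w = w + (15+w) = w + w = w*2 (the finite tail 15 is absorbed by the right w).
Result = w*2

w*2


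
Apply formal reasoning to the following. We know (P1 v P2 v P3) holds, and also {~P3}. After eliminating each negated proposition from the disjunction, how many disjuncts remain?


Original disjuncts (3): P1, P2, P3
Negated (eliminate): ~P3
Remaining disjuncts: P1, P2
Count = 3 - 1 = 2

2


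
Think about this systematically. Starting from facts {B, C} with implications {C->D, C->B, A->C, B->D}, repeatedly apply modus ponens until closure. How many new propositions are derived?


Initial facts: {B, C}
Apply modus ponens to closure:
  C and C->D  =>  D
Final known: {B, C, D}
New propositions: {D}
Count = 1

1


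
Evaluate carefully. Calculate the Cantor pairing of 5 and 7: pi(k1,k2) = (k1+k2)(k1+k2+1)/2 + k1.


k1 + k2 = 12
(k1+k2)(k1+k2+1)/2 = 12 * 13 / 2 = 78
pi = 78 + 5 = 83

83


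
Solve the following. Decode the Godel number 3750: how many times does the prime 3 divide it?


Factorize 3750 by dividing by 3 repeatedly.
Division steps: 3 divides 3750 exactly 1 time(s).
Exponent of 3 = 1

1


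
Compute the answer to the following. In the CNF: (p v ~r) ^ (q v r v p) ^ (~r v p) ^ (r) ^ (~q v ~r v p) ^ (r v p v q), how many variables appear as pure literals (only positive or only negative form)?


Check each variable for pure literal status:
p: pure positive
q: mixed (not pure)
r: mixed (not pure)
Pure literal count = 1

1


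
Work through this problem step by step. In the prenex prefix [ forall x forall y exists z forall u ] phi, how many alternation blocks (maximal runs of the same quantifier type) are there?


Quantifier-type sequence: A A E A  (A=forall, E=exists)
Group into maximal same-type runs:
  Ax2 | Ex1 | Ax1
Number of blocks = 3

3


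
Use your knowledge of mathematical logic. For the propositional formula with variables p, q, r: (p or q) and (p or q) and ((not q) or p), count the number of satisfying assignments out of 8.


Evaluate all 8 assignments for p, q, r:
p=0, q=0, r=0: 0
p=0, q=0, r=1: 0
p=0, q=1, r=0: 0
p=0, q=1, r=1: 0
p=1, q=0, r=0: 1
p=1, q=0, r=1: 1
p=1, q=1, r=0: 1
p=1, q=1, r=1: 1
Satisfying count = 4

4


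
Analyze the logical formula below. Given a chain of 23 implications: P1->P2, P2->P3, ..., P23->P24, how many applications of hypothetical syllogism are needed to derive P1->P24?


With 23 implications in a chain connecting 24 propositions:
P1->P2, P2->P3, ..., P23->P24
Steps needed = (number of implications) - 1 = 23 - 1 = 22

22


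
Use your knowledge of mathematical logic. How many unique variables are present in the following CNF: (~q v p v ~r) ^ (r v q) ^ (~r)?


Identify each variable that appears in the formula.
Variables found: p, q, r
Count = 3

3


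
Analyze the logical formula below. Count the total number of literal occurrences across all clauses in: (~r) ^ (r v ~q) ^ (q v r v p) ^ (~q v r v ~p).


Counting literals in each clause:
Clause 1: 1 literal(s)
Clause 2: 2 literal(s)
Clause 3: 3 literal(s)
Clause 4: 3 literal(s)
Total = 9

9


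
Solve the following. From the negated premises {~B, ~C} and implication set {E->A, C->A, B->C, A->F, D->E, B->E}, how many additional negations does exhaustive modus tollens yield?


Initial negated facts: {~B, ~C}
Apply modus tollens to closure:
  (no implication fires)
Final negated: {~B, ~C}
New negations: {(none)}
Count = 0

0


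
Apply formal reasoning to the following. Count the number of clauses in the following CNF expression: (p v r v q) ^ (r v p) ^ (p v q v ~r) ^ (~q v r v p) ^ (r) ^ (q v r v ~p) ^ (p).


A CNF formula is a conjunction of clauses.
Clauses are separated by ^.
Counting the conjuncts: 7 clauses.

7


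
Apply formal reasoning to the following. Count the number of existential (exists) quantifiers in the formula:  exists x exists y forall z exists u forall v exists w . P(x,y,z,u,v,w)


Quantifier prefix: exists x exists y forall z exists u forall v exists w
Mark each quantifier type:
  E E U E U E
Universal count = 2, Existential count = 4
Asked for existential (exists) quantifiers: 4

4


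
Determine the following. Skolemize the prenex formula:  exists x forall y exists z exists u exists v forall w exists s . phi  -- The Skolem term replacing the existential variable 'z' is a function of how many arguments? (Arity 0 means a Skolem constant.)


Quantifier prefix: exists x forall y exists z exists u exists v forall w exists s
'z' is existentially quantified at position 3.
Universal variables preceding it: y
Skolem function arity = 1

1


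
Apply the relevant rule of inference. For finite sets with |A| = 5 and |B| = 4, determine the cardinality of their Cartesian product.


The Cartesian product A x B contains all ordered pairs (a, b).
|A x B| = |A| * |B| = 5 * 4 = 20

20


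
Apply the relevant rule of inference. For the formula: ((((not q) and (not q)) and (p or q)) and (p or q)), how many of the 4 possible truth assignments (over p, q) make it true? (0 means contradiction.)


Check all 4 assignments:
p=0, q=0: 0
p=0, q=1: 0
p=1, q=0: 1
p=1, q=1: 0
Count of True = 1

1


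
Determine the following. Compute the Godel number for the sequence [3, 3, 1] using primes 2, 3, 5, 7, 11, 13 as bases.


Encode each element as an exponent of the corresponding prime:
  2^3 = 8
  3^3 = 27
  5^1 = 5
Product = 8 * 27 * 5 = 1080

1080


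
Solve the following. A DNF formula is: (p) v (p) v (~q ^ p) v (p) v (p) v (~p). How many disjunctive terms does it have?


A DNF formula is a disjunction of terms (conjunctions).
Terms are separated by v.
Counting the disjuncts: 6 terms.

6


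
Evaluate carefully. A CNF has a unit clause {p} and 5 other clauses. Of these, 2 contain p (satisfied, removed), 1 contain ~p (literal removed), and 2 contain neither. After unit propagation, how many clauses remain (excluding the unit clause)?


Satisfied (removed): 2
Shortened (remain): 1
Unchanged (remain): 2
Remaining = 1 + 2 = 3

3


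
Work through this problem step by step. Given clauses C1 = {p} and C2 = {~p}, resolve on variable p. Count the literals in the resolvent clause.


Remove p from C1 and ~p from C2.
C1 remainder: {}
C2 remainder: {}
Union (resolvent): {} (empty clause)
Resolvent has 0 literal(s).

0


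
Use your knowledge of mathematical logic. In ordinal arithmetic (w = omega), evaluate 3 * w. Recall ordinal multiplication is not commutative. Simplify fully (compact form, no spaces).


Compute 3 * w.
Ordinal * is associative and left-distributive over +, but NOT commutative; for finite n>1, n*w = w but w*n stays w*n.
For finite n>0, n * w = sup{n*k : k<w} = w. So 3 * w = w.
Result = w

w


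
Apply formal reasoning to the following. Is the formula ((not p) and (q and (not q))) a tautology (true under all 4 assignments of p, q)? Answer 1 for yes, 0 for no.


Check all 4 assignments:
p=0, q=0: 0
p=0, q=1: 0
p=1, q=0: 0
p=1, q=1: 0
Satisfying count = 0/4.
Tautology iff count = 4: no.

0


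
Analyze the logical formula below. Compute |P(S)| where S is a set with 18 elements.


The power set of a set with n elements has 2^n elements.
|P(S)| = 2^18 = 262144

262144


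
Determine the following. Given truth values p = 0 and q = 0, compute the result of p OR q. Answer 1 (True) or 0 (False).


p = 0, q = 0
Operation: p OR q
Evaluate: 0 OR 0 = 0

0


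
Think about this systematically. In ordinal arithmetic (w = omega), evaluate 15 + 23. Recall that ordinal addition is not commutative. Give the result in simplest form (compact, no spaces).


Compute 15 + 23.
Ordinal + is associative but NOT commutative; for finite n>0, n + w = w but w + n stays w+n.
Both operands finite; ordinal + agrees with natural +: 15 + 23 = 38.
Result = 38

38


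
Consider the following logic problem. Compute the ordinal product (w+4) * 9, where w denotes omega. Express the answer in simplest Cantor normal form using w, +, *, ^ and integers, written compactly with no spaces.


Compute (w+4) * 9.
Ordinal * is associative and left-distributive over +, but NOT commutative; for finite n>1, n*w = w but w*n stays w*n.
(w+4) * 9 = (w+4) repeated 9 times. Each intermediate +4 is absorbed by the following w; only the last survives: w*9+4.
Result = w*9+4

w*9+4


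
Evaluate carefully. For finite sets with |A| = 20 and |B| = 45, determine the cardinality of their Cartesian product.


The Cartesian product A x B contains all ordered pairs (a, b).
|A x B| = |A| * |B| = 20 * 45 = 900

900


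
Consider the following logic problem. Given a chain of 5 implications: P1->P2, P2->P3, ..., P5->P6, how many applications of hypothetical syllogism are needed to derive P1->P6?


With 5 implications in a chain connecting 6 propositions:
P1->P2, P2->P3, ..., P5->P6
Steps needed = (number of implications) - 1 = 5 - 1 = 4

4


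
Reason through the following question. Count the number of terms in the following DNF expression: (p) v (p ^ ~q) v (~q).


A DNF formula is a disjunction of terms (conjunctions).
Terms are separated by v.
Counting the disjuncts: 3 terms.

3


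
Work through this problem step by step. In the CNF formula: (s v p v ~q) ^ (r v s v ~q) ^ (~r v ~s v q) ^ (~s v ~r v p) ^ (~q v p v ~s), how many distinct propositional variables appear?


Identify each variable that appears in the formula.
Variables found: p, q, r, s
Count = 4

4


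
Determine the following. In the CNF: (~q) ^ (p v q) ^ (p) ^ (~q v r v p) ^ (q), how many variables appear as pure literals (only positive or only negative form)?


Check each variable for pure literal status:
p: pure positive
q: mixed (not pure)
r: pure positive
Pure literal count = 2

2


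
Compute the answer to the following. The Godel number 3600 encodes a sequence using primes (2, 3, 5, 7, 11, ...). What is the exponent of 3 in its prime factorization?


Factorize 3600 by dividing by 3 repeatedly.
Division steps: 3 divides 3600 exactly 2 time(s).
Exponent of 3 = 2

2


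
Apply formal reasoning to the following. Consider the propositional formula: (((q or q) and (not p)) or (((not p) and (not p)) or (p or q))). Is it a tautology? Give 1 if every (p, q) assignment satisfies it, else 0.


Check all 4 assignments:
p=0, q=0: 1
p=0, q=1: 1
p=1, q=0: 1
p=1, q=1: 1
Satisfying count = 4/4.
Tautology iff count = 4: yes.

1


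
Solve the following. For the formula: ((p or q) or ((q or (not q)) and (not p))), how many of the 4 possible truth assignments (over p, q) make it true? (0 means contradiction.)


Check all 4 assignments:
p=0, q=0: 1
p=0, q=1: 1
p=1, q=0: 1
p=1, q=1: 1
Count of True = 4

4


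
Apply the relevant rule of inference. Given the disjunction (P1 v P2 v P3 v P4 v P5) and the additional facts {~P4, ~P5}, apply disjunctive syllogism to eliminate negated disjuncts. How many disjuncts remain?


Original disjuncts (5): P1, P2, P3, P4, P5
Negated (eliminate): ~P4, ~P5
Remaining disjuncts: P1, P2, P3
Count = 5 - 2 = 3

3


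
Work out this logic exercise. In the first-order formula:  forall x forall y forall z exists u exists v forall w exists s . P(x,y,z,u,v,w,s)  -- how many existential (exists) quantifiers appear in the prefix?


Quantifier prefix: forall x forall y forall z exists u exists v forall w exists s
Mark each quantifier type:
  U U U E E U E
Universal count = 4, Existential count = 3
Asked for existential (exists) quantifiers: 3

3


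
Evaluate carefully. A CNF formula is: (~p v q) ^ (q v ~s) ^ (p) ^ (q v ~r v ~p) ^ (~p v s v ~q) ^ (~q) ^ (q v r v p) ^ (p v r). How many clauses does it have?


A CNF formula is a conjunction of clauses.
Clauses are separated by ^.
Counting the conjuncts: 8 clauses.

8


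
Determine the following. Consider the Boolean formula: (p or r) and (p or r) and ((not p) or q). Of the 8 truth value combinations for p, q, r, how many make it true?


Evaluate all 8 assignments for p, q, r:
p=0, q=0, r=0: 0
p=0, q=0, r=1: 1
p=0, q=1, r=0: 0
p=0, q=1, r=1: 1
p=1, q=0, r=0: 0
p=1, q=0, r=1: 0
p=1, q=1, r=0: 1
p=1, q=1, r=1: 1
Satisfying count = 4

4


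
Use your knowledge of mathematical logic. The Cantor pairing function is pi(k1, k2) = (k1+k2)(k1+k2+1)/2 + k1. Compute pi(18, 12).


k1 + k2 = 30
(k1+k2)(k1+k2+1)/2 = 30 * 31 / 2 = 465
pi = 465 + 18 = 483

483


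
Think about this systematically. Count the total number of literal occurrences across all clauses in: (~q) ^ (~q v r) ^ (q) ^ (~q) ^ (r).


Counting literals in each clause:
Clause 1: 1 literal(s)
Clause 2: 2 literal(s)
Clause 3: 1 literal(s)
Clause 4: 1 literal(s)
Clause 5: 1 literal(s)
Total = 6

6


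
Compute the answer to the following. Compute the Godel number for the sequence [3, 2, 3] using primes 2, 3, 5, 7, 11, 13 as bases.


Encode each element as an exponent of the corresponding prime:
  2^3 = 8
  3^2 = 9
  5^3 = 125
Product = 8 * 9 * 125 = 9000

9000


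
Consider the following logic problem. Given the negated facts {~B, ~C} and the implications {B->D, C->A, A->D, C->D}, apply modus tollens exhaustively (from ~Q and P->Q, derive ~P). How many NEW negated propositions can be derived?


Initial negated facts: {~B, ~C}
Apply modus tollens to closure:
  (no implication fires)
Final negated: {~B, ~C}
New negations: {(none)}
Count = 0

0


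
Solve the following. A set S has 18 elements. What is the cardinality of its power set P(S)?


The power set of a set with n elements has 2^n elements.
|P(S)| = 2^18 = 262144

262144


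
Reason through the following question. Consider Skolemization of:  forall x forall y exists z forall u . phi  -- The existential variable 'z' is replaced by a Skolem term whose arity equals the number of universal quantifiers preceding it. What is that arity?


Quantifier prefix: forall x forall y exists z forall u
'z' is existentially quantified at position 3.
Universal variables preceding it: x, y
Skolem function arity = 2

2


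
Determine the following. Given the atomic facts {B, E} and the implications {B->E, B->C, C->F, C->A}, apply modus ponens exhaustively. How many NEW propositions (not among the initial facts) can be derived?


Initial facts: {B, E}
Apply modus ponens to closure:
  B and B->C  =>  C
  C and C->F  =>  F
  C and C->A  =>  A
Final known: {A, B, C, E, F}
New propositions: {A, C, F}
Count = 3

3


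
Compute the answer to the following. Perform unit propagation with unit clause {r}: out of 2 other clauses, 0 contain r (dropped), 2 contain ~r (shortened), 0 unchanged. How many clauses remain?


Satisfied (removed): 0
Shortened (remain): 2
Unchanged (remain): 0
Remaining = 2 + 0 = 2

2


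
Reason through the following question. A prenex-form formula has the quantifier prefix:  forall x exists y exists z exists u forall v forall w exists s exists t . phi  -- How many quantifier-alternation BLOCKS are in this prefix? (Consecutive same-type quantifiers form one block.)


Quantifier-type sequence: A E E E A A E E  (A=forall, E=exists)
Group into maximal same-type runs:
  Ax1 | Ex3 | Ax2 | Ex2
Number of blocks = 4

4


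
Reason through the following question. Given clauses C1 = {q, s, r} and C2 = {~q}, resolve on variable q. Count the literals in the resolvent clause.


Remove q from C1 and ~q from C2.
C1 remainder: {s, r}
C2 remainder: {}
Union (resolvent): {r, s}
Resolvent has 2 literal(s).

2


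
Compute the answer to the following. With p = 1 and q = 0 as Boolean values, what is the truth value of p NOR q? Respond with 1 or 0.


p = 1, q = 0
Operation: p NOR q
Evaluate: 1 NOR 0 = 0

0


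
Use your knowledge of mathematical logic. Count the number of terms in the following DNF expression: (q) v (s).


A DNF formula is a disjunction of terms (conjunctions).
Terms are separated by v.
Counting the disjuncts: 2 terms.

2


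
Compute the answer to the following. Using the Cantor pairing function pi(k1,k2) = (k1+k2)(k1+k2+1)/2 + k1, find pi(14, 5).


k1 + k2 = 19
(k1+k2)(k1+k2+1)/2 = 19 * 20 / 2 = 190
pi = 190 + 14 = 204

204


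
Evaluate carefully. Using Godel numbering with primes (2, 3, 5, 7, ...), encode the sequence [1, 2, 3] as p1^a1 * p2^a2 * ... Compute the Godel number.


Encode each element as an exponent of the corresponding prime:
  2^1 = 2
  3^2 = 9
  5^3 = 125
Product = 2 * 9 * 125 = 2250

2250


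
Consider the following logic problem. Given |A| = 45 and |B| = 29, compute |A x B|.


The Cartesian product A x B contains all ordered pairs (a, b).
|A x B| = |A| * |B| = 45 * 29 = 1305

1305


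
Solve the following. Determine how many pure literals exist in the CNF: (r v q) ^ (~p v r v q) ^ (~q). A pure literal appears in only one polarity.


Check each variable for pure literal status:
p: pure negative
q: mixed (not pure)
r: pure positive
Pure literal count = 2

2


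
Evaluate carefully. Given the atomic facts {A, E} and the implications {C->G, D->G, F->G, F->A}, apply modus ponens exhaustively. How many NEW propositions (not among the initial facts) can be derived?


Initial facts: {A, E}
Apply modus ponens to closure:
  (no implication fires)
Final known: {A, E}
New propositions: {(none)}
Count = 0

0


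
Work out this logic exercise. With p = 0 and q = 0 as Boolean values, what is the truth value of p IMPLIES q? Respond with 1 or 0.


p = 0, q = 0
Operation: p IMPLIES q
Evaluate: 0 IMPLIES 0 = 1

1


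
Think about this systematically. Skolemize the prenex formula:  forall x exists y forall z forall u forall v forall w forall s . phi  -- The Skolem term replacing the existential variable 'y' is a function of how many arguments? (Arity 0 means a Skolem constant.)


Quantifier prefix: forall x exists y forall z forall u forall v forall w forall s
'y' is existentially quantified at position 2.
Universal variables preceding it: x
Skolem function arity = 1

1


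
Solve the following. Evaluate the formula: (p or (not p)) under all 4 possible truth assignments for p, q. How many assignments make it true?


Check all 4 assignments:
p=0, q=0: 1
p=0, q=1: 1
p=1, q=0: 1
p=1, q=1: 1
Count of True = 4

4


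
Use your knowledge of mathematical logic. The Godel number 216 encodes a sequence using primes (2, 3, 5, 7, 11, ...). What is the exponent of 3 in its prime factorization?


Factorize 216 by dividing by 3 repeatedly.
Division steps: 3 divides 216 exactly 3 time(s).
Exponent of 3 = 3

3


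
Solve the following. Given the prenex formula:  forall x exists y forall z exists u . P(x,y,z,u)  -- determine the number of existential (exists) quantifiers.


Quantifier prefix: forall x exists y forall z exists u
Mark each quantifier type:
  U E U E
Universal count = 2, Existential count = 2
Asked for existential (exists) quantifiers: 2

2


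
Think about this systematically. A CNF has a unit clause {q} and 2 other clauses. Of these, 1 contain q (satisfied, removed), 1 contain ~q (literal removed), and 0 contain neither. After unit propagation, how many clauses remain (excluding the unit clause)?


Satisfied (removed): 1
Shortened (remain): 1
Unchanged (remain): 0
Remaining = 1 + 0 = 1

1


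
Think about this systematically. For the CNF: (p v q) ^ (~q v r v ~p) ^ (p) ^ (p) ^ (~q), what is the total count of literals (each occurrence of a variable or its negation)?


Counting literals in each clause:
Clause 1: 2 literal(s)
Clause 2: 3 literal(s)
Clause 3: 1 literal(s)
Clause 4: 1 literal(s)
Clause 5: 1 literal(s)
Total = 8

8


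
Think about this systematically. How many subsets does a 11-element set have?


The power set of a set with n elements has 2^n elements.
|P(S)| = 2^11 = 2048

2048


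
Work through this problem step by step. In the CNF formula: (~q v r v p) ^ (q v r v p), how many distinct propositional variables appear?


Identify each variable that appears in the formula.
Variables found: p, q, r
Count = 3

3


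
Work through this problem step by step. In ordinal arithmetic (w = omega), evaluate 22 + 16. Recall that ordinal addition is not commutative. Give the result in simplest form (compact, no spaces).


Compute 22 + 16.
Ordinal + is associative but NOT commutative; for finite n>0, n + w = w but w + n stays w+n.
Both operands finite; ordinal + agrees with natural +: 22 + 16 = 38.
Result = 38

38


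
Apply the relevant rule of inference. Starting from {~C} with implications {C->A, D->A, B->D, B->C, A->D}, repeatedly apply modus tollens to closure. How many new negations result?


Initial negated facts: {~C}
Apply modus tollens to closure:
  ~C and B->C  =>  ~B
Final negated: {~B, ~C}
New negations: {~B}
Count = 1

1


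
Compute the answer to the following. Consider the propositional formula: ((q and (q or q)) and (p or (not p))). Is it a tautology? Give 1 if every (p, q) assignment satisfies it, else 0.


Check all 4 assignments:
p=0, q=0: 0
p=0, q=1: 1
p=1, q=0: 0
p=1, q=1: 1
Satisfying count = 2/4.
Tautology iff count = 4: no.

0


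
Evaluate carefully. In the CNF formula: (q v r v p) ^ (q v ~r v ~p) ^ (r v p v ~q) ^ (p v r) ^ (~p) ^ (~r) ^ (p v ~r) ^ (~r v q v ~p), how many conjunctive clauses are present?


A CNF formula is a conjunction of clauses.
Clauses are separated by ^.
Counting the conjuncts: 8 clauses.

8


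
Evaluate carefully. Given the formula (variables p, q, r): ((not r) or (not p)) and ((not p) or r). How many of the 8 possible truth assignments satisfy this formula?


Evaluate all 8 assignments for p, q, r:
p=0, q=0, r=0: 1
p=0, q=0, r=1: 1
p=0, q=1, r=0: 1
p=0, q=1, r=1: 1
p=1, q=0, r=0: 0
p=1, q=0, r=1: 0
p=1, q=1, r=0: 0
p=1, q=1, r=1: 0
Satisfying count = 4

4


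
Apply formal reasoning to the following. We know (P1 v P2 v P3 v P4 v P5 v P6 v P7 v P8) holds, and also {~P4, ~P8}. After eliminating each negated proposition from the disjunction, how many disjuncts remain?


Original disjuncts (8): P1, P2, P3, P4, P5, P6, P7, P8
Negated (eliminate): ~P4, ~P8
Remaining disjuncts: P1, P2, P3, P5, P6, P7
Count = 8 - 2 = 6

6


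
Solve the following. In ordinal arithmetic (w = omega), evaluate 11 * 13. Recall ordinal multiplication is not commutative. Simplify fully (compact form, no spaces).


Compute 11 * 13.
Ordinal * is associative and left-distributive over +, but NOT commutative; for finite n>1, n*w = w but w*n stays w*n.
Both finite; ordinal * agrees with natural *: 11 * 13 = 143.
Result = 143

143


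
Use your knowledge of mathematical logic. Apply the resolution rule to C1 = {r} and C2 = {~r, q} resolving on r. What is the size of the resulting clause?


Remove r from C1 and ~r from C2.
C1 remainder: {}
C2 remainder: {q}
Union (resolvent): {q}
Resolvent has 1 literal(s).

1


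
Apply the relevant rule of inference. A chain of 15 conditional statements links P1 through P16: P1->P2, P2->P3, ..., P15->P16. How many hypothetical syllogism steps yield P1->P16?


With 15 implications in a chain connecting 16 propositions:
P1->P2, P2->P3, ..., P15->P16
Steps needed = (number of implications) - 1 = 15 - 1 = 14

14


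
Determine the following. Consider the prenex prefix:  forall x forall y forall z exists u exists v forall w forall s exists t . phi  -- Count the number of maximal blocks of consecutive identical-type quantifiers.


Quantifier-type sequence: A A A E E A A E  (A=forall, E=exists)
Group into maximal same-type runs:
  Ax3 | Ex2 | Ax2 | Ex1
Number of blocks = 4

4


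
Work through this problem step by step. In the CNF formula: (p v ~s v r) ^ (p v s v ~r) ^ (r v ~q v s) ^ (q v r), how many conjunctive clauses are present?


A CNF formula is a conjunction of clauses.
Clauses are separated by ^.
Counting the conjuncts: 4 clauses.

4
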